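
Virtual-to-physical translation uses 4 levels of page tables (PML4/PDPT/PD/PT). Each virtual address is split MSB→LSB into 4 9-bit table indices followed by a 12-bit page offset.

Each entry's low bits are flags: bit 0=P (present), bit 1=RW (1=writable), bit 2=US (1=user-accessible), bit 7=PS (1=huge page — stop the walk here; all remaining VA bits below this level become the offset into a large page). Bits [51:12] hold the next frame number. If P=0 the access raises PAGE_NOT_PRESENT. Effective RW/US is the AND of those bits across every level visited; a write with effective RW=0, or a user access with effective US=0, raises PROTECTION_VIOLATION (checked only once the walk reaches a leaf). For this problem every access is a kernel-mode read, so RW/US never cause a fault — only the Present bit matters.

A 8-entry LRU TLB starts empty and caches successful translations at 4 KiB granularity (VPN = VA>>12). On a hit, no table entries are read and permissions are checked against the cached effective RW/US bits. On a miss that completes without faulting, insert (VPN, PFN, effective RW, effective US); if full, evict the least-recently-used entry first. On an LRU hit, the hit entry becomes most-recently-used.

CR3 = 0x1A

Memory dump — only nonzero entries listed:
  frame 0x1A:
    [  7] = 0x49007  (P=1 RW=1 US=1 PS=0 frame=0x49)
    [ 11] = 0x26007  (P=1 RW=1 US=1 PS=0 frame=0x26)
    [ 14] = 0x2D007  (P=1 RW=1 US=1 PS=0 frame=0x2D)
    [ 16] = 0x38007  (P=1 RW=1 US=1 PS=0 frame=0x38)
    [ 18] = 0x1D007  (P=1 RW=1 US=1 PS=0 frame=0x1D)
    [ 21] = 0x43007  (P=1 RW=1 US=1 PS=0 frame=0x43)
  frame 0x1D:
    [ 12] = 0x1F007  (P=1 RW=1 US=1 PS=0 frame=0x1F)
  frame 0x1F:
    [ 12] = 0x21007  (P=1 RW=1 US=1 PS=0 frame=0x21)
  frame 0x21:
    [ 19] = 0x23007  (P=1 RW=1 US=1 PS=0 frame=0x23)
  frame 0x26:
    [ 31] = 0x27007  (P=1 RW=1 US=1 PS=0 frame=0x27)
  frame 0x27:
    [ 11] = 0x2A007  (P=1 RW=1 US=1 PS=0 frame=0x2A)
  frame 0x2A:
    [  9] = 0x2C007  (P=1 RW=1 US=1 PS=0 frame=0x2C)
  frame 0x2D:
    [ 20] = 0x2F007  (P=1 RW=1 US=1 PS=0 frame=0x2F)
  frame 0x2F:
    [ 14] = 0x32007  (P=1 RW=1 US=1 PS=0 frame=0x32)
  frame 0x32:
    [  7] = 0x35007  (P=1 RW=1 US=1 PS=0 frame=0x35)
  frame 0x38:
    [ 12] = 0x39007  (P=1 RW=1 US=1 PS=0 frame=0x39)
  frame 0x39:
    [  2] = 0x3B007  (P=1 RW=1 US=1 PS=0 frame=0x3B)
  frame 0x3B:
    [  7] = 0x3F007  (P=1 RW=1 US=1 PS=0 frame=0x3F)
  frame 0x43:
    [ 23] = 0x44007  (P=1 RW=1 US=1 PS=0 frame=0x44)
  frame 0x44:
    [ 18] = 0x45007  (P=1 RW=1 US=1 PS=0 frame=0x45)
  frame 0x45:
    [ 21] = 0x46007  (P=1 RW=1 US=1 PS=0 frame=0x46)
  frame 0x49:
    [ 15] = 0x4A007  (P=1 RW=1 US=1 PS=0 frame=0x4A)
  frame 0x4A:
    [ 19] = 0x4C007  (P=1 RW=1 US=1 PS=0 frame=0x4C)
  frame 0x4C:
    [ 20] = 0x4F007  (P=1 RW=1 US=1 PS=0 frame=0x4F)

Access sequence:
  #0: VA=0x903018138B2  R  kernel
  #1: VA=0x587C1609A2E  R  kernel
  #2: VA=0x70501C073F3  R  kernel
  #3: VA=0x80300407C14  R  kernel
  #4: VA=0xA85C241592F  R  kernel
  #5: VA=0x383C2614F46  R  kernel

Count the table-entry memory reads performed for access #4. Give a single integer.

Trace:
#0 VA=0x903018138B2 (r,kernel):
  lvl0: tbl 0x1A, slot 18 ⇒ 0x1D007 (P1/RW1/US1/PS0)
  lvl1: tbl 0x1D, slot 12 ⇒ 0x1F007 (P1/RW1/US1/PS0)
  lvl2: tbl 0x1F, slot 12 ⇒ 0x21007 (P1/RW1/US1/PS0)
  lvl3: tbl 0x21, slot 19 ⇒ 0x23007 (P1/RW1/US1/PS0)
  ✓ 0x238B2  — 4 lookups
#1 VA=0x587C1609A2E (r,kernel):
  lvl0: tbl 0x1A, slot 11 ⇒ 0x26007 (P1/RW1/US1/PS0)
  lvl1: tbl 0x26, slot 31 ⇒ 0x27007 (P1/RW1/US1/PS0)
  lvl2: tbl 0x27, slot 11 ⇒ 0x2A007 (P1/RW1/US1/PS0)
  lvl3: tbl 0x2A, slot 9 ⇒ 0x2C007 (P1/RW1/US1/PS0)
  ✓ 0x2CA2E  — 4 lookups
#2 VA=0x70501C073F3 (r,kernel):
  lvl0: tbl 0x1A, slot 14 ⇒ 0x2D007 (P1/RW1/US1/PS0)
  lvl1: tbl 0x2D, slot 20 ⇒ 0x2F007 (P1/RW1/US1/PS0)
  lvl2: tbl 0x2F, slot 14 ⇒ 0x32007 (P1/RW1/US1/PS0)
  lvl3: tbl 0x32, slot 7 ⇒ 0x35007 (P1/RW1/US1/PS0)
  ✓ 0x353F3  — 4 lookups
#3 VA=0x80300407C14 (r,kernel):
  lvl0: tbl 0x1A, slot 16 ⇒ 0x38007 (P1/RW1/US1/PS0)
  lvl1: tbl 0x38, slot 12 ⇒ 0x39007 (P1/RW1/US1/PS0)
  lvl2: tbl 0x39, slot 2 ⇒ 0x3B007 (P1/RW1/US1/PS0)
  lvl3: tbl 0x3B, slot 7 ⇒ 0x3F007 (P1/RW1/US1/PS0)
  ✓ 0x3FC14  — 4 lookups
#4 VA=0xA85C241592F (r,kernel):
  lvl0: tbl 0x1A, slot 21 ⇒ 0x43007 (P1/RW1/US1/PS0)
  lvl1: tbl 0x43, slot 23 ⇒ 0x44007 (P1/RW1/US1/PS0)
  lvl2: tbl 0x44, slot 18 ⇒ 0x45007 (P1/RW1/US1/PS0)
  lvl3: tbl 0x45, slot 21 ⇒ 0x46007 (P1/RW1/US1/PS0)
  ✓ 0x4692F  — 4 lookups
#5 VA=0x383C2614F46 (r,kernel):
  lvl0: tbl 0x1A, slot 7 ⇒ 0x49007 (P1/RW1/US1/PS0)
  lvl1: tbl 0x49, slot 15 ⇒ 0x4A007 (P1/RW1/US1/PS0)
  lvl2: tbl 0x4A, slot 19 ⇒ 0x4C007 (P1/RW1/US1/PS0)
  lvl3: tbl 0x4C, slot 20 ⇒ 0x4F007 (P1/RW1/US1/PS0)
  ✓ 0x4FF46  — 4 lookups

Entries read for #4: 4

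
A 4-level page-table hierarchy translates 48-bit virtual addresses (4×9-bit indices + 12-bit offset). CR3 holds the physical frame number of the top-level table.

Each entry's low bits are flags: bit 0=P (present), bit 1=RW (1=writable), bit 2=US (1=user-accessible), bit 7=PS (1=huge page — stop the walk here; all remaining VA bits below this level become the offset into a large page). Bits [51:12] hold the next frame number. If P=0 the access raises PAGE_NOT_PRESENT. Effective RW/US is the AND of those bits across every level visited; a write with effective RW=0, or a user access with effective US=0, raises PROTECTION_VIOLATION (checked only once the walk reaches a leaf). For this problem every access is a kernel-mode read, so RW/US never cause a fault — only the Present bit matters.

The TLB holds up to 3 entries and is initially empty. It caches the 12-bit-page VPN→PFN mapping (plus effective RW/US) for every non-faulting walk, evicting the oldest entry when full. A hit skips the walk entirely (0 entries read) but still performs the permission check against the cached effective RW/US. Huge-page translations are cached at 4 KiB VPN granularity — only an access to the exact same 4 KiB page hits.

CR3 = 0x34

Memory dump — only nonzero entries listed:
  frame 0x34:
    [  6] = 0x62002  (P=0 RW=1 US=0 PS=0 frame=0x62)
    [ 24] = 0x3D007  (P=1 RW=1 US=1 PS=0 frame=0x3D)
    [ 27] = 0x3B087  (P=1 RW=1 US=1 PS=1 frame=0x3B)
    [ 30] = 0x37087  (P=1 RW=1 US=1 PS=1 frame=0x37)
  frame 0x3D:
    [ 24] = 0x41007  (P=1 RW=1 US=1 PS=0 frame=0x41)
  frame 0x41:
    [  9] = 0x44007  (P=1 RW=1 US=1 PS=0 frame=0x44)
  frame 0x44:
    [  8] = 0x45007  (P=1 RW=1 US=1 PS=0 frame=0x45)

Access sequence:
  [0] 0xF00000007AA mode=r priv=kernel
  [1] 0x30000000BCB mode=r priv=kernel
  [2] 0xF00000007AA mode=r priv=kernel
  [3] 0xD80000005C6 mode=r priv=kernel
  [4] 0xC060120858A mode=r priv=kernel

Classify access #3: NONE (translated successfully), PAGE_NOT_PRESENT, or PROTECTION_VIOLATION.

Per-access translation:
#0 VA=0xF00000007AA (r,kernel):
  L0: frame=0x34 idx=30 entry=0x37087 [P=1 RW=1 US=1 PS=1]
  → PA=0x377AA (huge @L0)  (1 entries read)
#1 VA=0x30000000BCB (r,kernel):
  L0: frame=0x34 idx=6 entry=0x62002 [P=0 RW=1 US=0 PS=0]
  ⇒ fault: PAGE_NOT_PRESENT  — 1 lookups
#2 VA=0xF00000007AA (r,kernel):
  TLB hit vpn=0xF0000000 → PA=0x377AA
#3 VA=0xD80000005C6 (r,kernel):
  L0: frame=0x34 idx=27 entry=0x3B087 [P=1 RW=1 US=1 PS=1]
  → PA=0x3B5C6 (huge @L0)  (1 entries read)
#4 VA=0xC060120858A (r,kernel):
  L0: frame=0x34 idx=24 entry=0x3D007 [P=1 RW=1 US=1 PS=0]
  L1: frame=0x3D idx=24 entry=0x41007 [P=1 RW=1 US=1 PS=0]
  L2: frame=0x41 idx=9 entry=0x44007 [P=1 RW=1 US=1 PS=0]
  L3: frame=0x44 idx=8 entry=0x45007 [P=1 RW=1 US=1 PS=0]
  → PA=0x4558A  (4 entries read)

Access #3 fault: NONE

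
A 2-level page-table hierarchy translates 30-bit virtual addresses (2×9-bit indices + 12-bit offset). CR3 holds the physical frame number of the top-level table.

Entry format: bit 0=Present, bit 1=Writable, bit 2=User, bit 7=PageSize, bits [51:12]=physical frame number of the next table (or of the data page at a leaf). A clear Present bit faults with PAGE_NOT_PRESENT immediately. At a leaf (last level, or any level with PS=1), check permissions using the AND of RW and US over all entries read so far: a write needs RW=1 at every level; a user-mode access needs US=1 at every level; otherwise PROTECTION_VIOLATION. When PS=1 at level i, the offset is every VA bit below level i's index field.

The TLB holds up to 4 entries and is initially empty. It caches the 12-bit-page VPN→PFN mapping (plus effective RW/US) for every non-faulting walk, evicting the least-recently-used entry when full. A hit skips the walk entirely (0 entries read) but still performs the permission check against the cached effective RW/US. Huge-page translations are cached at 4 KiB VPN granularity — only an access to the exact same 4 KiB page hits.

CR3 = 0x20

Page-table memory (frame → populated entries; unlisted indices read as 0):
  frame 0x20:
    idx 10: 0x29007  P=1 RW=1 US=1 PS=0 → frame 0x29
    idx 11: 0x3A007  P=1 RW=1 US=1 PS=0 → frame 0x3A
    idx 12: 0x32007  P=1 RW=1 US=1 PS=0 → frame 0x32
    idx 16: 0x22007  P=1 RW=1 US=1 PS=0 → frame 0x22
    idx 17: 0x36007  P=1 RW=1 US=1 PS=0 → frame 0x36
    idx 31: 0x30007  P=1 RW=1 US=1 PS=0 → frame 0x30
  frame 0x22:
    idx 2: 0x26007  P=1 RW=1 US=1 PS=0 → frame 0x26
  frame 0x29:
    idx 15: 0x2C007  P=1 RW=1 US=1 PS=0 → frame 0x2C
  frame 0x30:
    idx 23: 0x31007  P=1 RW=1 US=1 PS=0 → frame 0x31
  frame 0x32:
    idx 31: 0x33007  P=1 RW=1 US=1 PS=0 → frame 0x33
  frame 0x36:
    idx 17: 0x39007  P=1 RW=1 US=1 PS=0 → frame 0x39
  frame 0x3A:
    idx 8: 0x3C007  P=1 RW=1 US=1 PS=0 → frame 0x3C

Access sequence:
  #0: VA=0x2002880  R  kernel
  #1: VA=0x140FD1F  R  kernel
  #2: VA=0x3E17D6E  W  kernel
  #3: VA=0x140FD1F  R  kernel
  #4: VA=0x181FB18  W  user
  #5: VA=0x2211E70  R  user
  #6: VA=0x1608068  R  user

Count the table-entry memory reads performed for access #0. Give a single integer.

Walk each access:
#0 VA=0x2002880 (r,kernel):
  [0] read 0x20 idx=16: raw=0x22007 flags P=1 W=1 U=1 S=0
  [1] read 0x22 idx=2: raw=0x26007 flags P=1 W=1 U=1 S=0
  ✓ 0x26880  — 2 lookups
#1 VA=0x140FD1F (r,kernel):
  [0] read 0x20 idx=10: raw=0x29007 flags P=1 W=1 U=1 S=0
  [1] read 0x29 idx=15: raw=0x2C007 flags P=1 W=1 U=1 S=0
  ✓ 0x2CD1F  — 2 lookups
#2 VA=0x3E17D6E (w,kernel):
  [0] read 0x20 idx=31: raw=0x30007 flags P=1 W=1 U=1 S=0
  [1] read 0x30 idx=23: raw=0x31007 flags P=1 W=1 U=1 S=0
  ✓ 0x31D6E  — 2 lookups
#3 VA=0x140FD1F (r,kernel):
  TLB hit vpn=0x140F → PA=0x2CD1F
#4 VA=0x181FB18 (w,user):
  [0] read 0x20 idx=12: raw=0x32007 flags P=1 W=1 U=1 S=0
  [1] read 0x32 idx=31: raw=0x33007 flags P=1 W=1 U=1 S=0
  ✓ 0x33B18  — 2 lookups
#5 VA=0x2211E70 (r,user):
  [0] read 0x20 idx=17: raw=0x36007 flags P=1 W=1 U=1 S=0
  [1] read 0x36 idx=17: raw=0x39007 flags P=1 W=1 U=1 S=0
  ✓ 0x39E70  — 2 lookups
#6 VA=0x1608068 (r,user):
  [0] read 0x20 idx=11: raw=0x3A007 flags P=1 W=1 U=1 S=0
  [1] read 0x3A idx=8: raw=0x3C007 flags P=1 W=1 U=1 S=0
  ✓ 0x3C068  — 2 lookups

Entries read for #0: 2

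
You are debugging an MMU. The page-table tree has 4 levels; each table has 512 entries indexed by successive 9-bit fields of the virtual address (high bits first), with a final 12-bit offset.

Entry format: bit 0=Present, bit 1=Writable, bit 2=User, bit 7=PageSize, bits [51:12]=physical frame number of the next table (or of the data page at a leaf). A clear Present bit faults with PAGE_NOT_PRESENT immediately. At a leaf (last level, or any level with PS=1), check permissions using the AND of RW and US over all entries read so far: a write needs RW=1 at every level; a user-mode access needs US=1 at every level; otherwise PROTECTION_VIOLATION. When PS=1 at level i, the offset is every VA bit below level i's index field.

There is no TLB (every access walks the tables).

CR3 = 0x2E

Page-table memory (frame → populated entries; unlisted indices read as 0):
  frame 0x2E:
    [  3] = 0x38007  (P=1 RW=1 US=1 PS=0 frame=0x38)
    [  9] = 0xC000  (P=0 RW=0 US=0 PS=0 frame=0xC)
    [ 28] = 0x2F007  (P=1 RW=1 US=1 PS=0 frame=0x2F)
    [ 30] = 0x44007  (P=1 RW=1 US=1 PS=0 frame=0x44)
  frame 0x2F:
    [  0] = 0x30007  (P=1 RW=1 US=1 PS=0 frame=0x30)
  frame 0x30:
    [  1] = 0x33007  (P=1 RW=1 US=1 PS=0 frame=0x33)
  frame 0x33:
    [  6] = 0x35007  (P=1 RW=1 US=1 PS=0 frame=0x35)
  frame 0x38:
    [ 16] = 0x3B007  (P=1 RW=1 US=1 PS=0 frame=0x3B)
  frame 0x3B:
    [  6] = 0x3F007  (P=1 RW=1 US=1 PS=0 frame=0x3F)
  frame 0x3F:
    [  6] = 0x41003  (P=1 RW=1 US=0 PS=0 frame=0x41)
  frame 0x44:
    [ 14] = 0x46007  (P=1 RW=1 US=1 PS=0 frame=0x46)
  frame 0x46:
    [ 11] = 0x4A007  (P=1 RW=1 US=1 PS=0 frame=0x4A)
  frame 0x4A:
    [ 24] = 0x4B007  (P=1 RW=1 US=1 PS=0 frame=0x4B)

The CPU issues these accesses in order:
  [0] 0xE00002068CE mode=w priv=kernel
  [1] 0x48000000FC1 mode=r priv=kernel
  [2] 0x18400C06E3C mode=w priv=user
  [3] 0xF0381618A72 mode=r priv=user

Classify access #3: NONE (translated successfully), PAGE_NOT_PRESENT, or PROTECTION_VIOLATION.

Trace:
#0 VA=0xE00002068CE (w,kernel):
  L0 @0x2E[28] → 0x2F007  P=1,RW=1,US=1,PS=0
  L1 @0x2F[0] → 0x30007  P=1,RW=1,US=1,PS=0
  L2 @0x30[1] → 0x33007  P=1,RW=1,US=1,PS=0
  L3 @0x33[6] → 0x35007  P=1,RW=1,US=1,PS=0
  → PA=0x358CE  (4 entries read)
#1 VA=0x48000000FC1 (r,kernel):
  L0 @0x2E[9] → 0xC000  P=0,RW=0,US=0,PS=0
  → PAGE_NOT_PRESENT  (1 entries read)
#2 VA=0x18400C06E3C (w,user):
  L0 @0x2E[3] → 0x38007  P=1,RW=1,US=1,PS=0
  L1 @0x38[16] → 0x3B007  P=1,RW=1,US=1,PS=0
  L2 @0x3B[6] → 0x3F007  P=1,RW=1,US=1,PS=0
  L3 @0x3F[6] → 0x41003  P=1,RW=1,US=0,PS=0
  → PROTECTION_VIOLATION  (4 entries read)
#3 VA=0xF0381618A72 (r,user):
  L0 @0x2E[30] → 0x44007  P=1,RW=1,US=1,PS=0
  L1 @0x44[14] → 0x46007  P=1,RW=1,US=1,PS=0
  L2 @0x46[11] → 0x4A007  P=1,RW=1,US=1,PS=0
  L3 @0x4A[24] → 0x4B007  P=1,RW=1,US=1,PS=0
  → PA=0x4BA72  (4 entries read)

Access #3 fault: NONE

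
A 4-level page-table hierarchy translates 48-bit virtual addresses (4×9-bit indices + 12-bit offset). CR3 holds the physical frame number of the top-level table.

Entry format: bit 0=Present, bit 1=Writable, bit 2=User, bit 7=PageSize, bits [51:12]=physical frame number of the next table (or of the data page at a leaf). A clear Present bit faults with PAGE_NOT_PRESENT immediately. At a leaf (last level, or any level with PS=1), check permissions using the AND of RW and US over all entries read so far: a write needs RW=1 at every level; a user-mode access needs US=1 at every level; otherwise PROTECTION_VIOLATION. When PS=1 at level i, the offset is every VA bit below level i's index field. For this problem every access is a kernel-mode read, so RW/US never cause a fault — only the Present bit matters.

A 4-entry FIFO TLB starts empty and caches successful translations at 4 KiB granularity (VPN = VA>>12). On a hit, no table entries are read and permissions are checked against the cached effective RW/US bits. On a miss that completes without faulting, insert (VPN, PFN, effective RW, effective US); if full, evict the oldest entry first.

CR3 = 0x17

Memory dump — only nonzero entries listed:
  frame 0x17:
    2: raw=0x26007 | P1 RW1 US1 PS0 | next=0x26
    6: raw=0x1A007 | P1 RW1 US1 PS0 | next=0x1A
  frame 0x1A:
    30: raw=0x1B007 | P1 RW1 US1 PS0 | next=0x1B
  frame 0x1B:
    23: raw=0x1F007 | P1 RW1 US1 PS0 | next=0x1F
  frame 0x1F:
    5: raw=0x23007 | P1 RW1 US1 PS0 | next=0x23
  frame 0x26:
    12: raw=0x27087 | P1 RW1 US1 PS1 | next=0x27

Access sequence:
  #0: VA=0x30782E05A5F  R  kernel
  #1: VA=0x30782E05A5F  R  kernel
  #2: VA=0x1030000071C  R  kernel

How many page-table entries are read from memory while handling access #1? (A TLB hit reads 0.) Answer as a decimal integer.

Per-access translation:
#0 VA=0x30782E05A5F (r,kernel):
  L0: frame=0x17 idx=6 entry=0x1A007 [P=1 RW=1 US=1 PS=0]
  L1: frame=0x1A idx=30 entry=0x1B007 [P=1 RW=1 US=1 PS=0]
  L2: frame=0x1B idx=23 entry=0x1F007 [P=1 RW=1 US=1 PS=0]
  L3: frame=0x1F idx=5 entry=0x23007 [P=1 RW=1 US=1 PS=0]
  ⇒ phys 0x23A5F  [4 reads]
#1 VA=0x30782E05A5F (r,kernel):
  TLB hit vpn=0x30782E05 → PA=0x23A5F
#2 VA=0x1030000071C (r,kernel):
  L0: frame=0x17 idx=2 entry=0x26007 [P=1 RW=1 US=1 PS=0]
  L1: frame=0x26 idx=12 entry=0x27087 [P=1 RW=1 US=1 PS=1]
  ⇒ phys 0x2771C (huge @L1)  [2 reads]

Entries read for #1: 0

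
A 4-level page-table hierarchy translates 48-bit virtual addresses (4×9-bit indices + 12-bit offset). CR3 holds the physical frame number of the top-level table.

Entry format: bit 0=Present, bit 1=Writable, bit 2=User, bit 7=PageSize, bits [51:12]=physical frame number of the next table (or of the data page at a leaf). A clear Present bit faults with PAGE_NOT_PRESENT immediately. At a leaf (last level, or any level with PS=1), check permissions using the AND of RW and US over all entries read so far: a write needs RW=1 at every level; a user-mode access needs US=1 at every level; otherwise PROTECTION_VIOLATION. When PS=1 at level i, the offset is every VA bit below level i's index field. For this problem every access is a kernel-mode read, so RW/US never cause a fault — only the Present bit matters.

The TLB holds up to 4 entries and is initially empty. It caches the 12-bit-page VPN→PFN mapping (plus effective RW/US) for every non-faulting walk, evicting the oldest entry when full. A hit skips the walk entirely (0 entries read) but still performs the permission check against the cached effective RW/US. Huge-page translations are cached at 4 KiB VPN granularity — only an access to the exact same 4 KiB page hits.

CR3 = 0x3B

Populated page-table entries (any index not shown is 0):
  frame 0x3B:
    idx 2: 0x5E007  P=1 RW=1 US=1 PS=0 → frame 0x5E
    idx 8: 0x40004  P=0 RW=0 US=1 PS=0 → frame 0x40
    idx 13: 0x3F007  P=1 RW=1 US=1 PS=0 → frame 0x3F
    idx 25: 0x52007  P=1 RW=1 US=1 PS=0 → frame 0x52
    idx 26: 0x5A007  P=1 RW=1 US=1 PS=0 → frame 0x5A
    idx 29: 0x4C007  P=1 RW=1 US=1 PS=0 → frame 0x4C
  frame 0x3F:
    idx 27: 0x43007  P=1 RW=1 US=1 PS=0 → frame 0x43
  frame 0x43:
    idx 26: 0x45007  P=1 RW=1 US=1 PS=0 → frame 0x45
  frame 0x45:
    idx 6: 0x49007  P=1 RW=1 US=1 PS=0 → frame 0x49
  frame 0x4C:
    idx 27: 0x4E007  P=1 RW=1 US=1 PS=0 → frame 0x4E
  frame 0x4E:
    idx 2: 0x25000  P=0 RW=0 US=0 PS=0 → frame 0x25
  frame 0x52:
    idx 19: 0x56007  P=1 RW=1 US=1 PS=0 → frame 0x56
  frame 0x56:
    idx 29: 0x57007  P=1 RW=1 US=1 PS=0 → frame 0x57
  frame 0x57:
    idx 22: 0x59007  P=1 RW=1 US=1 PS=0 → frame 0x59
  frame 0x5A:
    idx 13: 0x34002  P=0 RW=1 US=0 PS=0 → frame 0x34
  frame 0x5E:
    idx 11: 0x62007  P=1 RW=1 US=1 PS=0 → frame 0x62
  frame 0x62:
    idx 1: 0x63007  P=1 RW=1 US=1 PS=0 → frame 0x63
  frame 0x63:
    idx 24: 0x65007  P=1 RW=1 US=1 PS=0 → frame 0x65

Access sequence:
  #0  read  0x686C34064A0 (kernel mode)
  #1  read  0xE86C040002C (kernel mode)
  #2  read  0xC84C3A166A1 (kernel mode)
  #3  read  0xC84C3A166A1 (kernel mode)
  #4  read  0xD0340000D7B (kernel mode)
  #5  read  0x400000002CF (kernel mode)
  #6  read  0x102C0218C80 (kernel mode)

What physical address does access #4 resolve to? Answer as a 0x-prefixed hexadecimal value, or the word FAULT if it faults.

Trace:
#0 VA=0x686C34064A0 (r,kernel):
  lvl0: tbl 0x3B, slot 13 ⇒ 0x3F007 (P1/RW1/US1/PS0)
  lvl1: tbl 0x3F, slot 27 ⇒ 0x43007 (P1/RW1/US1/PS0)
  lvl2: tbl 0x43, slot 26 ⇒ 0x45007 (P1/RW1/US1/PS0)
  lvl3: tbl 0x45, slot 6 ⇒ 0x49007 (P1/RW1/US1/PS0)
  → PA=0x494A0  (4 entries read)
#1 VA=0xE86C040002C (r,kernel):
  lvl0: tbl 0x3B, slot 29 ⇒ 0x4C007 (P1/RW1/US1/PS0)
  lvl1: tbl 0x4C, slot 27 ⇒ 0x4E007 (P1/RW1/US1/PS0)
  lvl2: tbl 0x4E, slot 2 ⇒ 0x25000 (P0/RW0/US0/PS0)
  ⇒ fault: PAGE_NOT_PRESENT  — 3 lookups
#2 VA=0xC84C3A166A1 (r,kernel):
  lvl0: tbl 0x3B, slot 25 ⇒ 0x52007 (P1/RW1/US1/PS0)
  lvl1: tbl 0x52, slot 19 ⇒ 0x56007 (P1/RW1/US1/PS0)
  lvl2: tbl 0x56, slot 29 ⇒ 0x57007 (P1/RW1/US1/PS0)
  lvl3: tbl 0x57, slot 22 ⇒ 0x59007 (P1/RW1/US1/PS0)
  → PA=0x596A1  (4 entries read)
#3 VA=0xC84C3A166A1 (r,kernel):
  TLB hit vpn=0xC84C3A16 → PA=0x596A1
#4 VA=0xD0340000D7B (r,kernel):
  lvl0: tbl 0x3B, slot 26 ⇒ 0x5A007 (P1/RW1/US1/PS0)
  lvl1: tbl 0x5A, slot 13 ⇒ 0x34002 (P0/RW1/US0/PS0)
  ⇒ fault: PAGE_NOT_PRESENT  — 2 lookups
#5 VA=0x400000002CF (r,kernel):
  lvl0: tbl 0x3B, slot 8 ⇒ 0x40004 (P0/RW0/US1/PS0)
  ⇒ fault: PAGE_NOT_PRESENT  — 1 lookups
#6 VA=0x102C0218C80 (r,kernel):
  lvl0: tbl 0x3B, slot 2 ⇒ 0x5E007 (P1/RW1/US1/PS0)
  lvl1: tbl 0x5E, slot 11 ⇒ 0x62007 (P1/RW1/US1/PS0)
  lvl2: tbl 0x62, slot 1 ⇒ 0x63007 (P1/RW1/US1/PS0)
  lvl3: tbl 0x63, slot 24 ⇒ 0x65007 (P1/RW1/US1/PS0)
  → PA=0x65C80  (4 entries read)

Access #4 PA: FAULT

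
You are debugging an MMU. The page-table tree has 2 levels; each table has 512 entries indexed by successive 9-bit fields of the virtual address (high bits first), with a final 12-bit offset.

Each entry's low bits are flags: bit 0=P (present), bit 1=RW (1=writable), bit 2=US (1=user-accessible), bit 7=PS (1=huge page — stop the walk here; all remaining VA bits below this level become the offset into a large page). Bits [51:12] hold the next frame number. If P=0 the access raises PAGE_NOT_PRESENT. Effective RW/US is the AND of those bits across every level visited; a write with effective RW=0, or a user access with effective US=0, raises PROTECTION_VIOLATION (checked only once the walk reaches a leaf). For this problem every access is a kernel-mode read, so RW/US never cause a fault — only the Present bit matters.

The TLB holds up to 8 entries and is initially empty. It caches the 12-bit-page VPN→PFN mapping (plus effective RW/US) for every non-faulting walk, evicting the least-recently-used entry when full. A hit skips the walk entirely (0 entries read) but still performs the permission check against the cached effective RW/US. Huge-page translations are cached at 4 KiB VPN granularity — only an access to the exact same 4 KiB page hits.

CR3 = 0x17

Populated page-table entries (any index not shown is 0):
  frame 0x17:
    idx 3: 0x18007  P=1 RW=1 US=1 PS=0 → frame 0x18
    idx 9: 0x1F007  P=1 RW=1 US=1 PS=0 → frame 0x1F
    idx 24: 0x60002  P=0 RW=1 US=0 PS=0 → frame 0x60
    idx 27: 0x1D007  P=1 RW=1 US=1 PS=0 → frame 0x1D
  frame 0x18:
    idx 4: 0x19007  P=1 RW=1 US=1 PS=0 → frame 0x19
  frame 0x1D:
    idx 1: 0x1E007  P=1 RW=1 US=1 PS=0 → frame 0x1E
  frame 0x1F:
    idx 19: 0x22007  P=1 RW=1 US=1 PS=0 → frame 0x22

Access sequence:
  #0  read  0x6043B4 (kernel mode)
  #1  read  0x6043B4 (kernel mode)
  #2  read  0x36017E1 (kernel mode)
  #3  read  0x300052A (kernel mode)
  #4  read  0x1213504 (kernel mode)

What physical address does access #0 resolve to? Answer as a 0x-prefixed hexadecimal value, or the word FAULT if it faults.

Per-access translation:
#0 VA=0x6043B4 (r,kernel):
  L0: frame=0x17 idx=3 entry=0x18007 [P=1 RW=1 US=1 PS=0]
  L1: frame=0x18 idx=4 entry=0x19007 [P=1 RW=1 US=1 PS=0]
  ✓ 0x193B4  — 2 lookups
#1 VA=0x6043B4 (r,kernel):
  TLB hit vpn=0x604 → PA=0x193B4
#2 VA=0x36017E1 (r,kernel):
  L0: frame=0x17 idx=27 entry=0x1D007 [P=1 RW=1 US=1 PS=0]
  L1: frame=0x1D idx=1 entry=0x1E007 [P=1 RW=1 US=1 PS=0]
  ✓ 0x1E7E1  — 2 lookups
#3 VA=0x300052A (r,kernel):
  L0: frame=0x17 idx=24 entry=0x60002 [P=0 RW=1 US=0 PS=0]
  ⇒ fault: PAGE_NOT_PRESENT  — 1 lookups
#4 VA=0x1213504 (r,kernel):
  L0: frame=0x17 idx=9 entry=0x1F007 [P=1 RW=1 US=1 PS=0]
  L1: frame=0x1F idx=19 entry=0x22007 [P=1 RW=1 US=1 PS=0]
  ✓ 0x22504  — 2 lookups

Access #0 PA: 0x193B4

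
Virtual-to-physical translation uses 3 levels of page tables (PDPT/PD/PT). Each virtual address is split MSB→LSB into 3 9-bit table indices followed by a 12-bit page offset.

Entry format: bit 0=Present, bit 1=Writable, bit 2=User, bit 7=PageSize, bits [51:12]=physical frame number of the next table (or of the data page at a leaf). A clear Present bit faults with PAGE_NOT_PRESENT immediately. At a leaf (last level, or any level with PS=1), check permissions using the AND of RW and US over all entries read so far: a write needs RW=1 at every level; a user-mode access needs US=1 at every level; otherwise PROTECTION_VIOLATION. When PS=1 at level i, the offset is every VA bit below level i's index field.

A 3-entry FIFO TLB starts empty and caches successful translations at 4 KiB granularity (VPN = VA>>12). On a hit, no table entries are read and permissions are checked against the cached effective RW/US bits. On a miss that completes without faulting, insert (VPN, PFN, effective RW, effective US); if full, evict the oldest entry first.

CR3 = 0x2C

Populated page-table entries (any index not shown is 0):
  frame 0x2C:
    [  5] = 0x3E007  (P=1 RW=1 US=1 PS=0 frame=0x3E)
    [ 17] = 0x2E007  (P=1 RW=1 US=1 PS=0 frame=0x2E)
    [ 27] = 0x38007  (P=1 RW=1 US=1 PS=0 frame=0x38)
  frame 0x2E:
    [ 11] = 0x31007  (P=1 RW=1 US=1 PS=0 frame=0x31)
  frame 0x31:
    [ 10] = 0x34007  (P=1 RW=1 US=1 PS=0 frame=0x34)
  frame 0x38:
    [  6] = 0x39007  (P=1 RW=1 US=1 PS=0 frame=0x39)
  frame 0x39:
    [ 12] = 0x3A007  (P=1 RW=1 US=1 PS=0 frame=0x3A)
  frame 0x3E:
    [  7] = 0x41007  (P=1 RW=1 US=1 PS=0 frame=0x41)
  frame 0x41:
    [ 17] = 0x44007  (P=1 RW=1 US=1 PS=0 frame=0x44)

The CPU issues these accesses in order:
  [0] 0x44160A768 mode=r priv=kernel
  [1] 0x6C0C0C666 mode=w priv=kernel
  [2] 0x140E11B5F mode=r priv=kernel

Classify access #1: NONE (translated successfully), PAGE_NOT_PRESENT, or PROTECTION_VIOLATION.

Per-access translation:
#0 VA=0x44160A768 (r,kernel):
  L0 @0x2C[17] → 0x2E007  P=1,RW=1,US=1,PS=0
  L1 @0x2E[11] → 0x31007  P=1,RW=1,US=1,PS=0
  L2 @0x31[10] → 0x34007  P=1,RW=1,US=1,PS=0
  → PA=0x34768  (3 entries read)
#1 VA=0x6C0C0C666 (w,kernel):
  L0 @0x2C[27] → 0x38007  P=1,RW=1,US=1,PS=0
  L1 @0x38[6] → 0x39007  P=1,RW=1,US=1,PS=0
  L2 @0x39[12] → 0x3A007  P=1,RW=1,US=1,PS=0
  → PA=0x3A666  (3 entries read)
#2 VA=0x140E11B5F (r,kernel):
  L0 @0x2C[5] → 0x3E007  P=1,RW=1,US=1,PS=0
  L1 @0x3E[7] → 0x41007  P=1,RW=1,US=1,PS=0
  L2 @0x41[17] → 0x44007  P=1,RW=1,US=1,PS=0
  → PA=0x44B5F  (3 entries read)

Access #1 fault: NONE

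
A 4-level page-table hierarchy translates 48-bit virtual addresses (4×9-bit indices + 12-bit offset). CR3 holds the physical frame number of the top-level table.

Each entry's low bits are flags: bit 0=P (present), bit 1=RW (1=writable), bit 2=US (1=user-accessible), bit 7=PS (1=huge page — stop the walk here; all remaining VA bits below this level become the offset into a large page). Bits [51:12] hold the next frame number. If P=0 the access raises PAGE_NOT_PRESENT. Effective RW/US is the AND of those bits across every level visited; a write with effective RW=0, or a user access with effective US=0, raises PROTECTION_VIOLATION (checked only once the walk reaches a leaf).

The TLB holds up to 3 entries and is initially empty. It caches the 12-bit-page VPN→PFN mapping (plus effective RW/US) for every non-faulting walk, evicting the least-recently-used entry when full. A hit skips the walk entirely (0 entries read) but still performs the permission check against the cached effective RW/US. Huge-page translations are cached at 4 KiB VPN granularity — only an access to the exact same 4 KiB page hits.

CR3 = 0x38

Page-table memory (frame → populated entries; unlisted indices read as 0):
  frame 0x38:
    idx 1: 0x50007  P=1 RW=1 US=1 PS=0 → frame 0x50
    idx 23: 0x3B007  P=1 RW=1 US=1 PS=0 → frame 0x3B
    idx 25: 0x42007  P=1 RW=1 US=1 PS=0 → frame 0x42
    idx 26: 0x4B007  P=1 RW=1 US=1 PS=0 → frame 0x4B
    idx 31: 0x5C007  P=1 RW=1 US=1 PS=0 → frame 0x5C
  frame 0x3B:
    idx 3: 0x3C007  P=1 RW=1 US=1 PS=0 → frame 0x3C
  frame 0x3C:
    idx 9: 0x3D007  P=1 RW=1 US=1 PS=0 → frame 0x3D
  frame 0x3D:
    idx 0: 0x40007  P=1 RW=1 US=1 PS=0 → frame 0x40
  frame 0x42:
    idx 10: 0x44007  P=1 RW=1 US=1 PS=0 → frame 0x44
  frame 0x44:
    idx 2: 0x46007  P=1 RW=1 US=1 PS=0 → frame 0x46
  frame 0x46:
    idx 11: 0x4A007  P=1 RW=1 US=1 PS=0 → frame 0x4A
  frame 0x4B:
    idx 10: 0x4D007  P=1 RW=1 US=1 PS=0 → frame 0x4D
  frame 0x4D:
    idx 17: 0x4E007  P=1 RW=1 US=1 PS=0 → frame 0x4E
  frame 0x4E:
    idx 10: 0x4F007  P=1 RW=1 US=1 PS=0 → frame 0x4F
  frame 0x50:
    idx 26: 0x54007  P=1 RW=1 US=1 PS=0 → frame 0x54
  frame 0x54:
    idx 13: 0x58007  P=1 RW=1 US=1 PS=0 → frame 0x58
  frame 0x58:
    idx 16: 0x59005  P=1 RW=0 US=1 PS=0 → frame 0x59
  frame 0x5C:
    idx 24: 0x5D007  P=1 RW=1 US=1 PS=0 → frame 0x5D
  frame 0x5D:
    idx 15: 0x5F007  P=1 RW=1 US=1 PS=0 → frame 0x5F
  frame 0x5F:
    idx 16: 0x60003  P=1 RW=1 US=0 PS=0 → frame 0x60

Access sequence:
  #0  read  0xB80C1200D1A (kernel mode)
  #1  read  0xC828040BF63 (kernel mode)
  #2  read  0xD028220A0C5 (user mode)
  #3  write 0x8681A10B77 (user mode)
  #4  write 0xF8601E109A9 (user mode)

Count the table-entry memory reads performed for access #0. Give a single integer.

Per-access translation:
#0 VA=0xB80C1200D1A (r,kernel):
  L0: frame=0x38 idx=23 entry=0x3B007 [P=1 RW=1 US=1 PS=0]
  L1: frame=0x3B idx=3 entry=0x3C007 [P=1 RW=1 US=1 PS=0]
  L2: frame=0x3C idx=9 entry=0x3D007 [P=1 RW=1 US=1 PS=0]
  L3: frame=0x3D idx=0 entry=0x40007 [P=1 RW=1 US=1 PS=0]
  → PA=0x40D1A  (4 entries read)
#1 VA=0xC828040BF63 (r,kernel):
  L0: frame=0x38 idx=25 entry=0x42007 [P=1 RW=1 US=1 PS=0]
  L1: frame=0x42 idx=10 entry=0x44007 [P=1 RW=1 US=1 PS=0]
  L2: frame=0x44 idx=2 entry=0x46007 [P=1 RW=1 US=1 PS=0]
  L3: frame=0x46 idx=11 entry=0x4A007 [P=1 RW=1 US=1 PS=0]
  → PA=0x4AF63  (4 entries read)
#2 VA=0xD028220A0C5 (r,user):
  L0: frame=0x38 idx=26 entry=0x4B007 [P=1 RW=1 US=1 PS=0]
  L1: frame=0x4B idx=10 entry=0x4D007 [P=1 RW=1 US=1 PS=0]
  L2: frame=0x4D idx=17 entry=0x4E007 [P=1 RW=1 US=1 PS=0]
  L3: frame=0x4E idx=10 entry=0x4F007 [P=1 RW=1 US=1 PS=0]
  → PA=0x4F0C5  (4 entries read)
#3 VA=0x8681A10B77 (w,user):
  L0: frame=0x38 idx=1 entry=0x50007 [P=1 RW=1 US=1 PS=0]
  L1: frame=0x50 idx=26 entry=0x54007 [P=1 RW=1 US=1 PS=0]
  L2: frame=0x54 idx=13 entry=0x58007 [P=1 RW=1 US=1 PS=0]
  L3: frame=0x58 idx=16 entry=0x59005 [P=1 RW=0 US=1 PS=0]
  ✗ PROTECTION_VIOLATION  [4 reads]
#4 VA=0xF8601E109A9 (w,user):
  L0: frame=0x38 idx=31 entry=0x5C007 [P=1 RW=1 US=1 PS=0]
  L1: frame=0x5C idx=24 entry=0x5D007 [P=1 RW=1 US=1 PS=0]
  L2: frame=0x5D idx=15 entry=0x5F007 [P=1 RW=1 US=1 PS=0]
  L3: frame=0x5F idx=16 entry=0x60003 [P=1 RW=1 US=0 PS=0]
  ✗ PROTECTION_VIOLATION  [4 reads]

Entries read for #0: 4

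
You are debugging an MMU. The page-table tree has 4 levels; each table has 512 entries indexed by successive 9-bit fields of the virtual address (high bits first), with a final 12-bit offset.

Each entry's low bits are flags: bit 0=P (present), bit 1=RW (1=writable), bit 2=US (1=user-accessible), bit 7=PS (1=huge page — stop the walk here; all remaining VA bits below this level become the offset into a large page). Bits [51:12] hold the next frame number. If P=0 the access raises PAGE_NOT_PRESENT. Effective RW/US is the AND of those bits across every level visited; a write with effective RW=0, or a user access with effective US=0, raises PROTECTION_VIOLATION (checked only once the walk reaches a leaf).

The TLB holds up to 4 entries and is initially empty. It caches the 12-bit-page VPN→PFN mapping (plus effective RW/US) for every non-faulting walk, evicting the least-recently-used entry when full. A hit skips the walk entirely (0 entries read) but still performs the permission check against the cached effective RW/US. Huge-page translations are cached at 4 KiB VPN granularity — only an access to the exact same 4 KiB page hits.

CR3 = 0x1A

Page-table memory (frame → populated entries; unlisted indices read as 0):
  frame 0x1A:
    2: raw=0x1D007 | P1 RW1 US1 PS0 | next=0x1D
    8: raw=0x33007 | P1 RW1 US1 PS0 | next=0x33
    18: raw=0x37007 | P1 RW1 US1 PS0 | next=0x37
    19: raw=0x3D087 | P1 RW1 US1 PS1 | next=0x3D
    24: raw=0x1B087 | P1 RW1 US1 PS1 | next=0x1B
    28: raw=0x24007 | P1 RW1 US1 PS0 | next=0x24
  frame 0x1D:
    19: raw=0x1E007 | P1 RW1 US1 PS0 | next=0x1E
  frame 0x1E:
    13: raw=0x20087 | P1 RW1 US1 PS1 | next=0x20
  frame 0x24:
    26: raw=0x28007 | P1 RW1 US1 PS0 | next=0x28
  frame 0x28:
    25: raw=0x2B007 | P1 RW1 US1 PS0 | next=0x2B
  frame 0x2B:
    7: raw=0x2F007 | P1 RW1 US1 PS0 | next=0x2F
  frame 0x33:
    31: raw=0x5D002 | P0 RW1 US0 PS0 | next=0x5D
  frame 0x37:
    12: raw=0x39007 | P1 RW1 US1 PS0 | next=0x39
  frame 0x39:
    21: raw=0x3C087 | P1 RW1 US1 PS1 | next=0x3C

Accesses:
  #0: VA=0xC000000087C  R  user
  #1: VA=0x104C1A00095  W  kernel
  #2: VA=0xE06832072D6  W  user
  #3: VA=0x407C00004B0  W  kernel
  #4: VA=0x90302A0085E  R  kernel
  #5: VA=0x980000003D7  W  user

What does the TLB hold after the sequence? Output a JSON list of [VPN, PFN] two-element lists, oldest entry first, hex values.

Walk each access:
#0 VA=0xC000000087C (r,user):
  L0: frame=0x1A idx=24 entry=0x1B087 [P=1 RW=1 US=1 PS=1]
  ⇒ phys 0x1B87C (huge @L0)  [1 reads]
#1 VA=0x104C1A00095 (w,kernel):
  L0: frame=0x1A idx=2 entry=0x1D007 [P=1 RW=1 US=1 PS=0]
  L1: frame=0x1D idx=19 entry=0x1E007 [P=1 RW=1 US=1 PS=0]
  L2: frame=0x1E idx=13 entry=0x20087 [P=1 RW=1 US=1 PS=1]
  ⇒ phys 0x20095 (huge @L2)  [3 reads]
#2 VA=0xE06832072D6 (w,user):
  L0: frame=0x1A idx=28 entry=0x24007 [P=1 RW=1 US=1 PS=0]
  L1: frame=0x24 idx=26 entry=0x28007 [P=1 RW=1 US=1 PS=0]
  L2: frame=0x28 idx=25 entry=0x2B007 [P=1 RW=1 US=1 PS=0]
  L3: frame=0x2B idx=7 entry=0x2F007 [P=1 RW=1 US=1 PS=0]
  ⇒ phys 0x2F2D6  [4 reads]
#3 VA=0x407C00004B0 (w,kernel):
  L0: frame=0x1A idx=8 entry=0x33007 [P=1 RW=1 US=1 PS=0]
  L1: frame=0x33 idx=31 entry=0x5D002 [P=0 RW=1 US=0 PS=0]
  ⇒ fault: PAGE_NOT_PRESENT  — 2 lookups
#4 VA=0x90302A0085E (r,kernel):
  L0: frame=0x1A idx=18 entry=0x37007 [P=1 RW=1 US=1 PS=0]
  L1: frame=0x37 idx=12 entry=0x39007 [P=1 RW=1 US=1 PS=0]
  L2: frame=0x39 idx=21 entry=0x3C087 [P=1 RW=1 US=1 PS=1]
  ⇒ phys 0x3C85E (huge @L2)  [3 reads]
#5 VA=0x980000003D7 (w,user):
  L0: frame=0x1A idx=19 entry=0x3D087 [P=1 RW=1 US=1 PS=1]
  ⇒ phys 0x3D3D7 (huge @L0)  [1 reads]

TLB: [["0x104C1A00", "0x20"], ["0xE0683207", "0x2F"], ["0x90302A00", "0x3C"], ["0x98000000", "0x3D"]]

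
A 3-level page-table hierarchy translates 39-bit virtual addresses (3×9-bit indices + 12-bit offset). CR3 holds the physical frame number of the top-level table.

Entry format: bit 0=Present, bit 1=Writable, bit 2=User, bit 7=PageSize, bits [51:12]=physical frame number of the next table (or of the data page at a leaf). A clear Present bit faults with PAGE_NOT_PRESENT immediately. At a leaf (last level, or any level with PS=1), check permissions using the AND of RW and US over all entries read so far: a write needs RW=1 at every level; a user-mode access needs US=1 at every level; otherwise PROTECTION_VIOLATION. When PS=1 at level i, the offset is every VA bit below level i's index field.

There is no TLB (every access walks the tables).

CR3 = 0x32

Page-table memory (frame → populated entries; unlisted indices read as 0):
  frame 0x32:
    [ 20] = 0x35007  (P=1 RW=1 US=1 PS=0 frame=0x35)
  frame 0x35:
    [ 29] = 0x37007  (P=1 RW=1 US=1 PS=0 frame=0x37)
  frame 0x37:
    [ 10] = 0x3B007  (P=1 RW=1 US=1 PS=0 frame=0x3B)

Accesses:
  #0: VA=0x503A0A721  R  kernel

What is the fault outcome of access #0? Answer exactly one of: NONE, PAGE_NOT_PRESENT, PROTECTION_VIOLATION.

Walk each access:
#0 VA=0x503A0A721 (r,kernel):
  [0] read 0x32 idx=20: raw=0x35007 flags P=1 W=1 U=1 S=0
  [1] read 0x35 idx=29: raw=0x37007 flags P=1 W=1 U=1 S=0
  [2] read 0x37 idx=10: raw=0x3B007 flags P=1 W=1 U=1 S=0
  ⇒ phys 0x3B721  [3 reads]

Access #0 fault: NONE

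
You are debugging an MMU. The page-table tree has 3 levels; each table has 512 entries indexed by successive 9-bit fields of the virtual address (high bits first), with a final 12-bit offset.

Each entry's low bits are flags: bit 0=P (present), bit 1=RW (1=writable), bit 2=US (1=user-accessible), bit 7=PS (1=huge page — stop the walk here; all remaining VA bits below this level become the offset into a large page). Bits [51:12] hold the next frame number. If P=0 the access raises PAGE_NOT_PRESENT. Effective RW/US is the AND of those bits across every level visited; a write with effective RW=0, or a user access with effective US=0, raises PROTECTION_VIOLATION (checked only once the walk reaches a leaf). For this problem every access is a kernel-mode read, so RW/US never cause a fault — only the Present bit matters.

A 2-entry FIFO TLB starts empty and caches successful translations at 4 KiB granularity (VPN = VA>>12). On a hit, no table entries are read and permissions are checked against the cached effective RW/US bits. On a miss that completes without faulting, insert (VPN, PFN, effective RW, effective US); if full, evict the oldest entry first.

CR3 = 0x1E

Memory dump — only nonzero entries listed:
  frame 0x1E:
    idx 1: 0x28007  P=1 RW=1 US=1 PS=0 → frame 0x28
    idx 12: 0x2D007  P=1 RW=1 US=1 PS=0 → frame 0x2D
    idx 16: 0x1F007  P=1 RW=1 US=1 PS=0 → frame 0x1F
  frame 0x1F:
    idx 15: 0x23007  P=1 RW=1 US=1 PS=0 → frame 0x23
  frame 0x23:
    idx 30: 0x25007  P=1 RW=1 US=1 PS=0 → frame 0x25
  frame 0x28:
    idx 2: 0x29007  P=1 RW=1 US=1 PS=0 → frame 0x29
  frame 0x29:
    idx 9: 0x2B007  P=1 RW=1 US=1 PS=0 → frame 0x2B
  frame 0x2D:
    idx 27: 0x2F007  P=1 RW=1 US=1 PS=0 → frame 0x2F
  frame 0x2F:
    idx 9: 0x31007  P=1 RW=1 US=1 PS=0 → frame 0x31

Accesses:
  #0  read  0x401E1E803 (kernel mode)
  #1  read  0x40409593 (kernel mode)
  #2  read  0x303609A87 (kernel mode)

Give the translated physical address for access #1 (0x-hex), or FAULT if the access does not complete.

Per-access translation:
#0 VA=0x401E1E803 (r,kernel):
  lvl0: tbl 0x1E, slot 16 ⇒ 0x1F007 (P1/RW1/US1/PS0)
  lvl1: tbl 0x1F, slot 15 ⇒ 0x23007 (P1/RW1/US1/PS0)
  lvl2: tbl 0x23, slot 30 ⇒ 0x25007 (P1/RW1/US1/PS0)
  ⇒ phys 0x25803  [3 reads]
#1 VA=0x40409593 (r,kernel):
  lvl0: tbl 0x1E, slot 1 ⇒ 0x28007 (P1/RW1/US1/PS0)
  lvl1: tbl 0x28, slot 2 ⇒ 0x29007 (P1/RW1/US1/PS0)
  lvl2: tbl 0x29, slot 9 ⇒ 0x2B007 (P1/RW1/US1/PS0)
  ⇒ phys 0x2B593  [3 reads]
#2 VA=0x303609A87 (r,kernel):
  lvl0: tbl 0x1E, slot 12 ⇒ 0x2D007 (P1/RW1/US1/PS0)
  lvl1: tbl 0x2D, slot 27 ⇒ 0x2F007 (P1/RW1/US1/PS0)
  lvl2: tbl 0x2F, slot 9 ⇒ 0x31007 (P1/RW1/US1/PS0)
  ⇒ phys 0x31A87  [3 reads]

Access #1 PA: 0x2B593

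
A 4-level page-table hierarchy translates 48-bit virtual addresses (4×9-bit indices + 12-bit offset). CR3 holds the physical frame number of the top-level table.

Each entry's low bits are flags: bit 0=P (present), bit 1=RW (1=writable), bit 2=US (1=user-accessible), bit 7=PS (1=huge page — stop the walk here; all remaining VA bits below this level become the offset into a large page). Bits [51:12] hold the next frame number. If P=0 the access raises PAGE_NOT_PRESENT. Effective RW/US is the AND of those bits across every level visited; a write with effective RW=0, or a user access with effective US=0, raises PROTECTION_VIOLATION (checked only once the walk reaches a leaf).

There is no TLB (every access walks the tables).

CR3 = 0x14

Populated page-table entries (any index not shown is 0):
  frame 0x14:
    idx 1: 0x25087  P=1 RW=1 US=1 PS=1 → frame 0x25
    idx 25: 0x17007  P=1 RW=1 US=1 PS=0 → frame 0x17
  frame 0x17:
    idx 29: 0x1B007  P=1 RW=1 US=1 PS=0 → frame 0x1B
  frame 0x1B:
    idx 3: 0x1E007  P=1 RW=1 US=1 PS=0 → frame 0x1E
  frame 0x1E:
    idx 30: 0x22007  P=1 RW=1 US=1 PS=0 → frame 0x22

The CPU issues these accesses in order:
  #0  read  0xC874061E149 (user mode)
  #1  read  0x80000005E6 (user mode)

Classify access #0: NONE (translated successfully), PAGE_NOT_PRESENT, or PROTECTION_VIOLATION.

Walk each access:
#0 VA=0xC874061E149 (r,user):
  lvl0: tbl 0x14, slot 25 ⇒ 0x17007 (P1/RW1/US1/PS0)
  lvl1: tbl 0x17, slot 29 ⇒ 0x1B007 (P1/RW1/US1/PS0)
  lvl2: tbl 0x1B, slot 3 ⇒ 0x1E007 (P1/RW1/US1/PS0)
  lvl3: tbl 0x1E, slot 30 ⇒ 0x22007 (P1/RW1/US1/PS0)
  ⇒ phys 0x22149  [4 reads]
#1 VA=0x80000005E6 (r,user):
  lvl0: tbl 0x14, slot 1 ⇒ 0x25087 (P1/RW1/US1/PS1)
  ⇒ phys 0x255E6 (huge @L0)  [1 reads]

Access #0 fault: NONE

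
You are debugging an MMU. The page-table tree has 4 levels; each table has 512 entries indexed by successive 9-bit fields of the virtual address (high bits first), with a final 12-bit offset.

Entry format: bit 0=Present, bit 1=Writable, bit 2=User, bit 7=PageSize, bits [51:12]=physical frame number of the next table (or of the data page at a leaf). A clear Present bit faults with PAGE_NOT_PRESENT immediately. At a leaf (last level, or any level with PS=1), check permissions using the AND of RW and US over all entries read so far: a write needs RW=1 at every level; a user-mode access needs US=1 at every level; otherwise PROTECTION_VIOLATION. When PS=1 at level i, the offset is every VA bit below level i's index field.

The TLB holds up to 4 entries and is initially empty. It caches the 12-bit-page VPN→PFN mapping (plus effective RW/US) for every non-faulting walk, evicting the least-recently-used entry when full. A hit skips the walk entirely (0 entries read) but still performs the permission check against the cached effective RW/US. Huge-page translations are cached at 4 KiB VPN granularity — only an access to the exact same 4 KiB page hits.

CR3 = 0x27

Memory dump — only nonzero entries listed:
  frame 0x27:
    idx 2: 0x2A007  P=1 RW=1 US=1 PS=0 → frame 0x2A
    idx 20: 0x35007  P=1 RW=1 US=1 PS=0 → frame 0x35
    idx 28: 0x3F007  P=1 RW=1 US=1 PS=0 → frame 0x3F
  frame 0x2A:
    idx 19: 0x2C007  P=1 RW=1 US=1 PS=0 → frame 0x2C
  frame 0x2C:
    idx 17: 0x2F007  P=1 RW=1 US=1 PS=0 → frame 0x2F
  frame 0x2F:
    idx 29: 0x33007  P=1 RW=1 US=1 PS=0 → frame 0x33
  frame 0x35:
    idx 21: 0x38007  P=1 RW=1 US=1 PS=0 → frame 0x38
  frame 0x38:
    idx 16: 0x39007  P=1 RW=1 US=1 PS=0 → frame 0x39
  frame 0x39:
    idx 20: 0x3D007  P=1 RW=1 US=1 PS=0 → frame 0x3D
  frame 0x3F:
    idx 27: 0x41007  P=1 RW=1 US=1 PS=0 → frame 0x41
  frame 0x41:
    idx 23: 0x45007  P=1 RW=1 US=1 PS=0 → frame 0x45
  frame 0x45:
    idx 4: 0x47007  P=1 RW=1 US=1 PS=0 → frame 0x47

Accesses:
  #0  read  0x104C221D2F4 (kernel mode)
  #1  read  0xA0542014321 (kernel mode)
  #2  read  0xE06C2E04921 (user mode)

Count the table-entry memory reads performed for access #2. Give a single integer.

Per-access translation:
#0 VA=0x104C221D2F4 (r,kernel):
  L0 @0x27[2] → 0x2A007  P=1,RW=1,US=1,PS=0
  L1 @0x2A[19] → 0x2C007  P=1,RW=1,US=1,PS=0
  L2 @0x2C[17] → 0x2F007  P=1,RW=1,US=1,PS=0
  L3 @0x2F[29] → 0x33007  P=1,RW=1,US=1,PS=0
  → PA=0x332F4  (4 entries read)
#1 VA=0xA0542014321 (r,kernel):
  L0 @0x27[20] → 0x35007  P=1,RW=1,US=1,PS=0
  L1 @0x35[21] → 0x38007  P=1,RW=1,US=1,PS=0
  L2 @0x38[16] → 0x39007  P=1,RW=1,US=1,PS=0
  L3 @0x39[20] → 0x3D007  P=1,RW=1,US=1,PS=0
  → PA=0x3D321  (4 entries read)
#2 VA=0xE06C2E04921 (r,user):
  L0 @0x27[28] → 0x3F007  P=1,RW=1,US=1,PS=0
  L1 @0x3F[27] → 0x41007  P=1,RW=1,US=1,PS=0
  L2 @0x41[23] → 0x45007  P=1,RW=1,US=1,PS=0
  L3 @0x45[4] → 0x47007  P=1,RW=1,US=1,PS=0
  → PA=0x47921  (4 entries read)

Entries read for #2: 4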